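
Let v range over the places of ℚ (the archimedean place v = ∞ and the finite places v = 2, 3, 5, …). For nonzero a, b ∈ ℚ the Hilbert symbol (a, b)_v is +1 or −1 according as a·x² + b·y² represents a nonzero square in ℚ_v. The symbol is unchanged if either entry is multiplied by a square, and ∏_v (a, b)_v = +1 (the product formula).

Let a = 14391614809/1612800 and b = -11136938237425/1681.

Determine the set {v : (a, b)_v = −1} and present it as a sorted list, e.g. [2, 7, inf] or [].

Mod squares: a ≡ 527527, b ≡ -149017. Check v ∈ {∞, 2, 3, 5, 7, 11, 13, 17, 19, 23, 31, 41}.
v=7: a=7^-1·(≡6), b=7^2·(≡5) mod 7; (6|7)=-1, (5|7)=-1; (−1)^{-1·2·3}·(-1)^2·(-1)^-1 = -1.
v=31: a=31^1·(≡27), b=31^1·(≡22) mod 31; (27|31)=-1, (22|31)=-1; (−1)^{1·1·15}·(-1)^1·(-1)^1 = -1.
v=41: a=41^0·(≡4), b=41^-2·(≡33) mod 41; (4|41)=+1, (33|41)=+1; (−1)^{0·-2·20}·(+1)^-2·(+1)^0 = +1.
v=13: a=13^1·(≡2), b=13^2·(≡2) mod 13; (2|13)=-1, (2|13)=-1; (−1)^{1·2·6}·(-1)^2·(-1)^1 = -1.
v=3: a=3^-2·(≡1), b=3^0·(≡2) mod 3; (1|3)=+1, (2|3)=-1; (−1)^{-2·0·1}·(+1)^0·(-1)^-2 = +1.
v=5: a=5^-2·(≡2), b=5^2·(≡3) mod 5; (2|5)=-1, (3|5)=-1; (−1)^{-2·2·2}·(-1)^2·(-1)^-2 = +1.
v=23: a=23^2·(≡19), b=23^1·(≡20) mod 23; (19|23)=-1, (20|23)=-1; (−1)^{2·1·11}·(-1)^1·(-1)^2 = -1.
v=11: a=11^1·(≡2), b=11^1·(≡3) mod 11; (2|11)=-1, (3|11)=+1; (−1)^{1·1·5}·(-1)^1·(+1)^1 = +1.
v=19: a=19^2·(≡9), b=19^3·(≡11) mod 19; (9|19)=+1, (11|19)=+1; (−1)^{2·3·9}·(+1)^3·(+1)^2 = +1.
v=2: v_2(a)=-10, v_2(b)=0; units ≡ 7, 7 (mod 8); ε·ε+αω+βω = 1·1+-10·0+0·0 ≡ 1  ⇒  (a,b)_2 = -1.
v=∞: 527527 > 0 and -149017 < 0  ⇒  (a,b)_∞ = +1.
v=17: a=17^1·(≡7), b=17^0·(≡10) mod 17; (7|17)=-1, (10|17)=-1; (−1)^{1·0·8}·(-1)^0·(-1)^1 = -1.
(527527, -149017 / ℚ) ramifies at {2, 7, 13, 17, 23, 31}: a division algebra.

[2, 7, 13, 17, 23, 31]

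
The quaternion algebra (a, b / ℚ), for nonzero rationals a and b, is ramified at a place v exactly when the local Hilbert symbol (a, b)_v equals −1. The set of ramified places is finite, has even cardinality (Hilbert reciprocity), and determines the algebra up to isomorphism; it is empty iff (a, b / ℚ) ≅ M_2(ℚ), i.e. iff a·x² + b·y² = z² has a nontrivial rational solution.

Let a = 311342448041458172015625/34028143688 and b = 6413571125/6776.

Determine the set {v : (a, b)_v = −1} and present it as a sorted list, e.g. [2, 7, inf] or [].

[2, 5]

Mod squares: a ≡ 2, b ≡ 70. Check v ∈ {∞, 2, 3, 5, 7, 11, 13, 19, 29}.
v=11: a=11^-6·(≡7), b=11^-2·(≡5) mod 11; (7|11)=-1, (5|11)=+1; (−1)^{-6·-2·5}·(-1)^-2·(+1)^-6 = +1.
v=2: v_2(a)=-3, v_2(b)=-3; units ≡ 1, 3 (mod 8); ε·ε+αω+βω = 0·1+-3·1+-3·0 ≡ 1  ⇒  (a,b)_2 = -1.
v=29: a=29^6·(≡17), b=29^2·(≡15) mod 29; (17|29)=-1, (15|29)=-1; (−1)^{6·2·14}·(-1)^2·(-1)^6 = +1.
v=5: a=5^6·(≡3), b=5^3·(≡4) mod 5; (3|5)=-1, (4|5)=+1; (−1)^{6·3·2}·(-1)^3·(+1)^6 = -1.
v=7: a=7^-4·(≡4), b=7^-1·(≡5) mod 7; (4|7)=+1, (5|7)=-1; (−1)^{-4·-1·3}·(+1)^-1·(-1)^-4 = +1.
v=13: a=13^4·(≡6), b=13^2·(≡6) mod 13; (6|13)=-1, (6|13)=-1; (−1)^{4·2·6}·(-1)^2·(-1)^4 = +1.
v=19: a=19^4·(≡2), b=19^2·(≡13) mod 19; (2|19)=-1, (13|19)=-1; (−1)^{4·2·9}·(-1)^2·(-1)^4 = +1.
v=3: a=3^2·(≡2), b=3^0·(≡1) mod 3; (2|3)=-1, (1|3)=+1; (−1)^{2·0·1}·(-1)^0·(+1)^2 = +1.
v=∞: 2 > 0 and 70 > 0  ⇒  (a,b)_∞ = +1.
Ram(2, 70) = {2, 5}; no ℚ_2-point on the conic.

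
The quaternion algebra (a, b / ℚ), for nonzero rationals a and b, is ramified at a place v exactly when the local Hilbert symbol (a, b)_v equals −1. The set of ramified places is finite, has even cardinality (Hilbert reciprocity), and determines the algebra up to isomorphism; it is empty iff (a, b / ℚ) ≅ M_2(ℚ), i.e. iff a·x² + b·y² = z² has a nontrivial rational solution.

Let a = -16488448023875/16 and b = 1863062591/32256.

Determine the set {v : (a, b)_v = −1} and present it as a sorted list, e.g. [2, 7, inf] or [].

[2, 7]

(a, b) ≡ (-155, 913234) mod (ℚ^×)²; places V = {2, 3, 5, 7, 13, 31, 37, 41, 43, ∞}.
(a,b)_∞: sgn(-155)=−, sgn(913234)=+, so +1.
(a,b)_5: α=3, u≡4; β=0, v≡1 (mod 5); (4|5)=+1, (1|5)=+1; sign (−1)^0·+1^0·+1^3 = +1.
(a,b)_43: α=2, u≡41; β=1, v≡18 (mod 43); (41|43)=+1, (18|43)=-1; sign (−1)^0·+1^1·-1^2 = +1.
(a,b)_31: α=1, u≡26; β=0, v≡16 (mod 31); (26|31)=-1, (16|31)=+1; sign (−1)^0·-1^0·+1^1 = +1.
(a,b)_2: α=-4, β=-9; u≡5, v≡1 (mod 8); ε(u)ε(v)=0·0, αω(v)=-4·0, βω(u)=-9·1; sum ≡ 1  ⇒  -1.
(a,b)_7: α=0, u≡6; β=-1, v≡6 (mod 7); (6|7)=-1, (6|7)=-1; sign (−1)^0·-1^-1·-1^0 = -1.
(a,b)_3: α=0, u≡1; β=-2, v≡1 (mod 3); (1|3)=+1, (1|3)=+1; sign (−1)^0·+1^-2·+1^0 = +1.
(a,b)_13: α=0, u≡10; β=4, v≡12 (mod 13); (10|13)=+1, (12|13)=+1; sign (−1)^0·+1^4·+1^0 = +1.
(a,b)_37: α=2, u≡27; β=1, v≡9 (mod 37); (27|37)=+1, (9|37)=+1; sign (−1)^0·+1^1·+1^2 = +1.
(a,b)_41: α=2, u≡39; β=1, v≡7 (mod 41); (39|41)=+1, (7|41)=-1; sign (−1)^0·+1^1·-1^2 = +1.
Ram(-155, 913234) = {2, 7}; no ℚ_2-point on the conic.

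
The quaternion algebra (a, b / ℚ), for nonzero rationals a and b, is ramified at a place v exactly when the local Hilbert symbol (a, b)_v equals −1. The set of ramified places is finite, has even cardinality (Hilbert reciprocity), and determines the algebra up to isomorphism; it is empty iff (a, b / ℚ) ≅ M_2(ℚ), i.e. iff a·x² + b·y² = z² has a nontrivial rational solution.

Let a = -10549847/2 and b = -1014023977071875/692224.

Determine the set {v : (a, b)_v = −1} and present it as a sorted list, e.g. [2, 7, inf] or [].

Mod squares: a ≡ -814, b ≡ -35. Check v ∈ {∞, 2, 5, 7, 11, 13, 23, 37}.
v=11: a=11^1·(≡1), b=11^2·(≡4) mod 11; (1|11)=+1, (4|11)=+1; (−1)^{1·2·5}·(+1)^2·(+1)^1 = +1.
v=∞: -814 < 0 and -35 < 0  ⇒  (a,b)_∞ = -1.
v=5: a=5^0·(≡4), b=5^5·(≡3) mod 5; (4|5)=+1, (3|5)=-1; (−1)^{0·5·2}·(+1)^5·(-1)^0 = +1.
v=2: v_2(a)=-1, v_2(b)=-12; units ≡ 1, 5 (mod 8); ε·ε+αω+βω = 0·0+-1·1+-12·0 ≡ 1  ⇒  (a,b)_2 = -1.
v=23: a=23^2·(≡22), b=23^4·(≡14) mod 23; (22|23)=-1, (14|23)=-1; (−1)^{2·4·11}·(-1)^4·(-1)^2 = +1.
v=7: a=7^2·(≡5), b=7^1·(≡1) mod 7; (5|7)=-1, (1|7)=+1; (−1)^{2·1·3}·(-1)^1·(+1)^2 = -1.
v=13: a=13^0·(≡2), b=13^-2·(≡10) mod 13; (2|13)=-1, (10|13)=+1; (−1)^{0·-2·6}·(-1)^-2·(+1)^0 = +1.
v=37: a=37^1·(≡14), b=37^2·(≡19) mod 37; (14|37)=-1, (19|37)=-1; (−1)^{1·2·18}·(-1)^2·(-1)^1 = -1.
Ram(-814, -35) = {2, 7, 37, ∞}; no ℚ_2-point on the conic.

[2, 7, 37, inf]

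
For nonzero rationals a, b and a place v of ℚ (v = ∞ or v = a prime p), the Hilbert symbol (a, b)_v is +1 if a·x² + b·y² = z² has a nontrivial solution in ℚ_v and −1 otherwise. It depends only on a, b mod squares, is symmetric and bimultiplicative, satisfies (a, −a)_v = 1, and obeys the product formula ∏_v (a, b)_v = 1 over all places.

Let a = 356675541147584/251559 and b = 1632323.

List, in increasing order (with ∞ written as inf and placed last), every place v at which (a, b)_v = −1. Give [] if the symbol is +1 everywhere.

[3, 7, 11, 17]

(a, b) ≡ (8420770281, 1632323) mod (ℚ^×)²; places V = {2, 3, 7, 11, 17, 23, 29, 31, 41, 43, ∞}.
(a,b)_3: α=-3, u≡1; β=0, v≡2 (mod 3); (1|3)=+1, (2|3)=-1; sign (−1)^0·+1^0·-1^-3 = -1.
(a,b)_11: α=-3, u≡5; β=1, v≡3 (mod 11); (5|11)=+1, (3|11)=+1; sign (−1)^1·+1^1·+1^-3 = -1.
(a,b)_31: α=1, u≡3; β=0, v≡18 (mod 31); (3|31)=-1, (18|31)=+1; sign (−1)^0·-1^0·+1^1 = +1.
(a,b)_∞: sgn(8420770281)=+, sgn(1632323)=+, so +1.
(a,b)_41: α=1, u≡33; β=0, v≡31 (mod 41); (33|41)=+1, (31|41)=+1; sign (−1)^0·+1^0·+1^1 = +1.
(a,b)_43: α=1, u≡18; β=1, v≡35 (mod 43); (18|43)=-1, (35|43)=+1; sign (−1)^1·-1^1·+1^1 = +1.
(a,b)_2: α=6, β=0; u≡1, v≡3 (mod 8); ε(u)ε(v)=0·1, αω(v)=6·1, βω(u)=0·0; sum ≡ 0  ⇒  +1.
(a,b)_23: α=3, u≡15; β=0, v≡13 (mod 23); (15|23)=-1, (13|23)=+1; sign (−1)^0·-1^0·+1^3 = +1.
(a,b)_29: α=1, u≡15; β=1, v≡27 (mod 29); (15|29)=-1, (27|29)=-1; sign (−1)^0·-1^1·-1^1 = +1.
(a,b)_7: α=-1, u≡6; β=1, v≡5 (mod 7); (6|7)=-1, (5|7)=-1; sign (−1)^1·-1^1·-1^-1 = -1.
(a,b)_17: α=2, u≡3; β=1, v≡3 (mod 17); (3|17)=-1, (3|17)=-1; sign (−1)^0·-1^1·-1^2 = -1.
Ram(8420770281, 1632323) = {3, 7, 11, 17}; no ℚ_3-point on the conic.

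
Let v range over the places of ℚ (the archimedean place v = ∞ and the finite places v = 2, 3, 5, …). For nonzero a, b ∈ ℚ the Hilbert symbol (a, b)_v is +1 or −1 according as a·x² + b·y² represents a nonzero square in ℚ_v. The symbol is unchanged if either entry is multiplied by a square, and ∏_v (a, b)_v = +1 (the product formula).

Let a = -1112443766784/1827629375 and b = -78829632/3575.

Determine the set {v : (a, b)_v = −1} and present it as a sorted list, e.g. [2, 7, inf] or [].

Mod squares: a ≡ -16302, b ≡ -8151. Check v ∈ {∞, 2, 3, 5, 7, 11, 13, 19}.
v=2: v_2(a)=11, v_2(b)=6; units ≡ 1, 1 (mod 8); ε·ε+αω+βω = 0·0+11·0+6·0 ≡ 0  ⇒  (a,b)_2 = +1.
v=7: a=7^6·(≡1), b=7^4·(≡1) mod 7; (1|7)=+1, (1|7)=+1; (−1)^{6·4·3}·(+1)^4·(+1)^6 = +1.
v=3: a=3^5·(≡2), b=3^3·(≡1) mod 3; (2|3)=-1, (1|3)=+1; (−1)^{5·3·1}·(-1)^3·(+1)^5 = +1.
v=19: a=19^1·(≡7), b=19^1·(≡15) mod 19; (7|19)=+1, (15|19)=-1; (−1)^{1·1·9}·(+1)^1·(-1)^1 = +1.
v=13: a=13^-3·(≡8), b=13^-1·(≡1) mod 13; (8|13)=-1, (1|13)=+1; (−1)^{-3·-1·6}·(-1)^-1·(+1)^-3 = -1.
v=5: a=5^-4·(≡3), b=5^-2·(≡1) mod 5; (3|5)=-1, (1|5)=+1; (−1)^{-4·-2·2}·(-1)^-2·(+1)^-4 = +1.
v=11: a=11^-3·(≡4), b=11^-1·(≡7) mod 11; (4|11)=+1, (7|11)=-1; (−1)^{-3·-1·5}·(+1)^-1·(-1)^-3 = +1.
v=∞: -16302 < 0 and -8151 < 0  ⇒  (a,b)_∞ = -1.
Ram(-16302, -8151) = {13, ∞}; no ℚ_13-point on the conic.

[13, inf]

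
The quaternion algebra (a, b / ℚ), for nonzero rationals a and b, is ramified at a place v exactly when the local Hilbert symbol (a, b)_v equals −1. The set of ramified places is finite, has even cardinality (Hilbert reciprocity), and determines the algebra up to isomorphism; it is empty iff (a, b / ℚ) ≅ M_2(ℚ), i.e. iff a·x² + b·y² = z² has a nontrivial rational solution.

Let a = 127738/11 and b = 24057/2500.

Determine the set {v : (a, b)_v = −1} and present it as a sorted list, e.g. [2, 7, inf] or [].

Mod squares: a ≡ 4862, b ≡ 33. Check v ∈ {∞, 2, 3, 5, 11, 13, 17}.
v=2: v_2(a)=1, v_2(b)=-2; units ≡ 7, 1 (mod 8); ε·ε+αω+βω = 1·0+1·0+-2·0 ≡ 0  ⇒  (a,b)_2 = +1.
v=3: a=3^0·(≡2), b=3^7·(≡2) mod 3; (2|3)=-1, (2|3)=-1; (−1)^{0·7·1}·(-1)^7·(-1)^0 = -1.
v=11: a=11^-1·(≡6), b=11^1·(≡3) mod 11; (6|11)=-1, (3|11)=+1; (−1)^{-1·1·5}·(-1)^1·(+1)^-1 = +1.
v=17: a=17^3·(≡7), b=17^0·(≡2) mod 17; (7|17)=-1, (2|17)=+1; (−1)^{3·0·8}·(-1)^0·(+1)^3 = +1.
v=13: a=13^1·(≡1), b=13^0·(≡5) mod 13; (1|13)=+1, (5|13)=-1; (−1)^{1·0·6}·(+1)^0·(-1)^1 = -1.
v=5: a=5^0·(≡3), b=5^-4·(≡3) mod 5; (3|5)=-1, (3|5)=-1; (−1)^{0·-4·2}·(-1)^-4·(-1)^0 = +1.
v=∞: 4862 > 0 and 33 > 0  ⇒  (a,b)_∞ = +1.
|Ram(4862, 33)| = 2, even; anisotropic at {3, 13}.

[3, 13]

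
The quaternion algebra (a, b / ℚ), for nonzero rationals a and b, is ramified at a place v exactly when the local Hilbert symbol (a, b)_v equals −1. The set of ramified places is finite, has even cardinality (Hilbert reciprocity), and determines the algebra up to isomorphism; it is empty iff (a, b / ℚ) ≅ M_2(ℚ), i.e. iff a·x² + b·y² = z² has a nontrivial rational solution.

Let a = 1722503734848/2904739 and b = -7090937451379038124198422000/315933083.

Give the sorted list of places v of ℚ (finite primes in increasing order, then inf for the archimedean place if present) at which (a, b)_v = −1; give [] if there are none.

[2, 5, 17, 19]

(a, b) ≡ (51243, -1451885) mod (ℚ^×)²; places V = {2, 3, 5, 7, 13, 17, 19, 23, 29, 31, 43, ∞}.
(a,b)_17: α=-2, u≡3; β=-1, v≡7 (mod 17); (3|17)=-1, (7|17)=-1; sign (−1)^0·-1^-1·-1^-2 = -1.
(a,b)_29: α=1, u≡12; β=3, v≡26 (mod 29); (12|29)=-1, (26|29)=-1; sign (−1)^0·-1^3·-1^1 = +1.
(a,b)_31: α=1, u≡2; β=3, v≡26 (mod 31); (2|31)=+1, (26|31)=-1; sign (−1)^1·+1^3·-1^1 = +1.
(a,b)_5: α=0, u≡2; β=3, v≡3 (mod 5); (2|5)=-1, (3|5)=-1; sign (−1)^0·-1^3·-1^0 = -1.
(a,b)_19: α=-1, u≡13; β=-1, v≡14 (mod 19); (13|19)=-1, (14|19)=-1; sign (−1)^1·-1^-1·-1^-1 = -1.
(a,b)_∞: sgn(51243)=+, sgn(-1451885)=−, so +1.
(a,b)_2: α=6, β=4; u≡3, v≡3 (mod 8); ε(u)ε(v)=1·1, αω(v)=6·1, βω(u)=4·1; sum ≡ 1  ⇒  -1.
(a,b)_23: α=-2, u≡21; β=-2, v≡13 (mod 23); (21|23)=-1, (13|23)=+1; sign (−1)^0·-1^-2·+1^-2 = +1.
(a,b)_43: α=0, u≡26; β=-2, v≡4 (mod 43); (26|43)=-1, (4|43)=+1; sign (−1)^0·-1^-2·+1^0 = +1.
(a,b)_3: α=11, u≡2; β=20, v≡1 (mod 3); (2|3)=-1, (1|3)=+1; sign (−1)^0·-1^20·+1^11 = +1.
(a,b)_7: α=0, u≡3; β=2, v≡6 (mod 7); (3|7)=-1, (6|7)=-1; sign (−1)^0·-1^2·-1^0 = +1.
(a,b)_13: α=2, u≡10; β=4, v≡8 (mod 13); (10|13)=+1, (8|13)=-1; sign (−1)^0·+1^4·-1^2 = +1.
Ram(51243, -1451885) = {2, 5, 17, 19}; no ℚ_2-point on the conic.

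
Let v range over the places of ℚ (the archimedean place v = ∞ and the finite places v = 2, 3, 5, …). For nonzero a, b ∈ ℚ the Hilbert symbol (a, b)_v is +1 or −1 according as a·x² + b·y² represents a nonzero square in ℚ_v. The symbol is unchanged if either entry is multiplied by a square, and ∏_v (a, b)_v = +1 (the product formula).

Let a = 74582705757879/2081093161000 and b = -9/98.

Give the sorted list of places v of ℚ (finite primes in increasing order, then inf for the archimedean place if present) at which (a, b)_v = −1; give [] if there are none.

[5, 37]

(a, b) ≡ (15910, -2) mod (ℚ^×)²; places V = {2, 3, 5, 7, 11, 19, 37, 43, ∞}.
(a,b)_∞: sgn(15910)=+, sgn(-2)=−, so +1.
(a,b)_11: α=2, u≡5; β=0, v≡9 (mod 11); (5|11)=+1, (9|11)=+1; sign (−1)^0·+1^0·+1^2 = +1.
(a,b)_43: α=1, u≡33; β=0, v≡10 (mod 43); (33|43)=-1, (10|43)=+1; sign (−1)^0·-1^0·+1^1 = +1.
(a,b)_7: α=-8, u≡6; β=-2, v≡6 (mod 7); (6|7)=-1, (6|7)=-1; sign (−1)^0·-1^-2·-1^-8 = +1.
(a,b)_2: α=-3, β=-1; u≡3, v≡7 (mod 8); ε(u)ε(v)=1·1, αω(v)=-3·0, βω(u)=-1·1; sum ≡ 0  ⇒  +1.
(a,b)_19: α=-2, u≡16; β=0, v≡16 (mod 19); (16|19)=+1, (16|19)=+1; sign (−1)^0·+1^0·+1^-2 = +1.
(a,b)_3: α=18, u≡1; β=2, v≡1 (mod 3); (1|3)=+1, (1|3)=+1; sign (−1)^0·+1^2·+1^18 = +1.
(a,b)_37: α=1, u≡15; β=0, v≡32 (mod 37); (15|37)=-1, (32|37)=-1; sign (−1)^0·-1^0·-1^1 = -1.
(a,b)_5: α=-3, u≡3; β=0, v≡2 (mod 5); (3|5)=-1, (2|5)=-1; sign (−1)^0·-1^0·-1^-3 = -1.
Ram(15910, -2) = {5, 37}; no ℚ_5-point on the conic.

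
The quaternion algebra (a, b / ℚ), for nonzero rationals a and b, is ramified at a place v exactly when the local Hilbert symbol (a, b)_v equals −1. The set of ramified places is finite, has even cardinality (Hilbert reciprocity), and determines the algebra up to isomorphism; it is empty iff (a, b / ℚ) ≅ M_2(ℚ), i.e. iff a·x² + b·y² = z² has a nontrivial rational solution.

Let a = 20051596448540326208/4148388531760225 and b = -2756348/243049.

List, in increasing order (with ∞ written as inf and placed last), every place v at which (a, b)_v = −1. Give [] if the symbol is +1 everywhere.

(a, b) ≡ (5453, -287) mod (ℚ^×)²; places V = {2, 5, 7, 11, 17, 19, 29, 41, 53, ∞}.
(a,b)_17: α=-4, u≡1; β=-2, v≡4 (mod 17); (1|17)=+1, (4|17)=+1; sign (−1)^0·+1^-2·+1^-4 = +1.
(a,b)_19: α=1, u≡18; β=0, v≡1 (mod 19); (18|19)=-1, (1|19)=+1; sign (−1)^0·-1^0·+1^1 = +1.
(a,b)_41: α=3, u≡5; β=1, v≡12 (mod 41); (5|41)=+1, (12|41)=-1; sign (−1)^0·+1^1·-1^3 = -1.
(a,b)_2: α=6, β=2; u≡5, v≡1 (mod 8); ε(u)ε(v)=0·0, αω(v)=6·0, βω(u)=2·1; sum ≡ 0  ⇒  +1.
(a,b)_∞: sgn(5453)=+, sgn(-287)=−, so +1.
(a,b)_5: α=-2, u≡2; β=0, v≡3 (mod 5); (2|5)=-1, (3|5)=-1; sign (−1)^0·-1^0·-1^-2 = +1.
(a,b)_53: α=-2, u≡52; β=0, v≡21 (mod 53); (52|53)=+1, (21|53)=-1; sign (−1)^0·+1^0·-1^-2 = +1.
(a,b)_7: α=11, u≡1; β=5, v≡2 (mod 7); (1|7)=+1, (2|7)=+1; sign (−1)^1·+1^5·+1^11 = -1.
(a,b)_29: α=-4, u≡13; β=-2, v≡14 (mod 29); (13|29)=+1, (14|29)=-1; sign (−1)^0·+1^-2·-1^-4 = +1.
(a,b)_11: α=2, u≡2; β=0, v≡8 (mod 11); (2|11)=-1, (8|11)=-1; sign (−1)^0·-1^0·-1^2 = +1.
Ram(5453, -287) = {7, 41}; no ℚ_7-point on the conic.

[7, 41]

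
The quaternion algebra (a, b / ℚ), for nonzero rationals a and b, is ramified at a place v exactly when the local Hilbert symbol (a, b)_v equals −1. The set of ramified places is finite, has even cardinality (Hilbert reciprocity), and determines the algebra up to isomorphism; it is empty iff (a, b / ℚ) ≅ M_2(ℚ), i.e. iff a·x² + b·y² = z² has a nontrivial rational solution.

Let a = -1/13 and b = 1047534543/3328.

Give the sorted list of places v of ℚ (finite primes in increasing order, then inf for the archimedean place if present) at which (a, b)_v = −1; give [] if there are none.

Mod squares: a ≡ -13, b ≡ 5235659. Check v ∈ {∞, 2, 3, 11, 13, 17, 19, 41, 47}.
v=17: a=17^0·(≡13), b=17^2·(≡9) mod 17; (13|17)=+1, (9|17)=+1; (−1)^{0·2·8}·(+1)^2·(+1)^0 = +1.
v=3: a=3^0·(≡2), b=3^2·(≡2) mod 3; (2|3)=-1, (2|3)=-1; (−1)^{0·2·1}·(-1)^2·(-1)^0 = +1.
v=19: a=19^0·(≡16), b=19^1·(≡11) mod 19; (16|19)=+1, (11|19)=+1; (−1)^{0·1·9}·(+1)^1·(+1)^0 = +1.
v=47: a=47^0·(≡18), b=47^1·(≡36) mod 47; (18|47)=+1, (36|47)=+1; (−1)^{0·1·23}·(+1)^1·(+1)^0 = +1.
v=∞: -13 < 0 and 5235659 > 0  ⇒  (a,b)_∞ = +1.
v=13: a=13^-1·(≡12), b=13^-1·(≡9) mod 13; (12|13)=+1, (9|13)=+1; (−1)^{-1·-1·6}·(+1)^-1·(+1)^-1 = +1.
v=2: v_2(a)=0, v_2(b)=-8; units ≡ 3, 3 (mod 8); ε·ε+αω+βω = 1·1+0·1+-8·1 ≡ 1  ⇒  (a,b)_2 = -1.
v=11: a=11^0·(≡5), b=11^1·(≡6) mod 11; (5|11)=+1, (6|11)=-1; (−1)^{0·1·5}·(+1)^1·(-1)^0 = +1.
v=41: a=41^0·(≡22), b=41^1·(≡9) mod 41; (22|41)=-1, (9|41)=+1; (−1)^{0·1·20}·(-1)^1·(+1)^0 = -1.
(-13, 5235659 / ℚ) ramifies at {2, 41}: a division algebra.

[2, 41]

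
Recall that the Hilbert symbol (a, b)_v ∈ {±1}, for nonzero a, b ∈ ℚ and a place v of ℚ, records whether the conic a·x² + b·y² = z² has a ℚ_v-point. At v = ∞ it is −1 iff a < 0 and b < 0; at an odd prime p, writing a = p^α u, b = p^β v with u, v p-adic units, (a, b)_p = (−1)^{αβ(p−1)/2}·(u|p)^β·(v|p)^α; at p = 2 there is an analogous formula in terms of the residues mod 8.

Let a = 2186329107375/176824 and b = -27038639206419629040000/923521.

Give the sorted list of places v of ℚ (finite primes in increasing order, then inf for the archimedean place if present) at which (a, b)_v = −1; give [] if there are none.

Mod squares: a ≡ 740370, b ≡ -1334. Check v ∈ {∞, 2, 3, 5, 7, 23, 29, 31, 37}.
v=31: a=31^-2·(≡28), b=31^-4·(≡3) mod 31; (28|31)=+1, (3|31)=-1; (−1)^{-2·-4·15}·(+1)^-4·(-1)^-2 = +1.
v=7: a=7^2·(≡4), b=7^2·(≡6) mod 7; (4|7)=+1, (6|7)=-1; (−1)^{2·2·3}·(+1)^2·(-1)^2 = +1.
v=3: a=3^5·(≡1), b=3^8·(≡1) mod 3; (1|3)=+1, (1|3)=+1; (−1)^{5·8·1}·(+1)^8·(+1)^5 = +1.
v=∞: 740370 > 0 and -1334 < 0  ⇒  (a,b)_∞ = +1.
v=5: a=5^3·(≡1), b=5^4·(≡1) mod 5; (1|5)=+1, (1|5)=+1; (−1)^{3·4·2}·(+1)^4·(+1)^3 = +1.
v=37: a=37^3·(≡7), b=37^4·(≡19) mod 37; (7|37)=+1, (19|37)=-1; (−1)^{3·4·18}·(+1)^4·(-1)^3 = -1.
v=2: v_2(a)=-3, v_2(b)=7; units ≡ 1, 5 (mod 8); ε·ε+αω+βω = 0·0+-3·1+7·0 ≡ 1  ⇒  (a,b)_2 = -1.
v=23: a=23^-1·(≡16), b=23^1·(≡5) mod 23; (16|23)=+1, (5|23)=-1; (−1)^{-1·1·11}·(+1)^1·(-1)^-1 = +1.
v=29: a=29^1·(≡27), b=29^3·(≡3) mod 29; (27|29)=-1, (3|29)=-1; (−1)^{1·3·14}·(-1)^3·(-1)^1 = +1.
|Ram(740370, -1334)| = 2, even; anisotropic at {2, 37}.

[2, 37]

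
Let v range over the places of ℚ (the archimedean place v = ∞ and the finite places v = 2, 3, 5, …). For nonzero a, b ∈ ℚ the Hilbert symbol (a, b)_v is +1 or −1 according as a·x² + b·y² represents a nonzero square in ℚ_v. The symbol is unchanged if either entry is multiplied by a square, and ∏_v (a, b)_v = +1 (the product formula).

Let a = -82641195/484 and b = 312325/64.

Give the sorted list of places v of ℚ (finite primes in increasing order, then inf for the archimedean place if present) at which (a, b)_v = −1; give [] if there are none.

Mod squares: a ≡ -195, b ≡ 13. Check v ∈ {∞, 2, 3, 5, 7, 11, 13, 31}.
v=7: a=7^2·(≡4), b=7^0·(≡6) mod 7; (4|7)=+1, (6|7)=-1; (−1)^{2·0·3}·(+1)^0·(-1)^2 = +1.
v=5: a=5^1·(≡4), b=5^2·(≡2) mod 5; (4|5)=+1, (2|5)=-1; (−1)^{1·2·2}·(+1)^2·(-1)^1 = -1.
v=11: a=11^-2·(≡3), b=11^0·(≡10) mod 11; (3|11)=+1, (10|11)=-1; (−1)^{-2·0·5}·(+1)^0·(-1)^-2 = +1.
v=31: a=31^2·(≡13), b=31^2·(≡23) mod 31; (13|31)=-1, (23|31)=-1; (−1)^{2·2·15}·(-1)^2·(-1)^2 = +1.
v=13: a=13^1·(≡8), b=13^1·(≡12) mod 13; (8|13)=-1, (12|13)=+1; (−1)^{1·1·6}·(-1)^1·(+1)^1 = -1.
v=2: v_2(a)=-2, v_2(b)=-6; units ≡ 5, 5 (mod 8); ε·ε+αω+βω = 0·0+-2·1+-6·1 ≡ 0  ⇒  (a,b)_2 = +1.
v=∞: -195 < 0 and 13 > 0  ⇒  (a,b)_∞ = +1.
v=3: a=3^3·(≡1), b=3^0·(≡1) mod 3; (1|3)=+1, (1|3)=+1; (−1)^{3·0·1}·(+1)^0·(+1)^3 = +1.
(-195, 13 / ℚ) ramifies at {5, 13}: a division algebra.

[5, 13]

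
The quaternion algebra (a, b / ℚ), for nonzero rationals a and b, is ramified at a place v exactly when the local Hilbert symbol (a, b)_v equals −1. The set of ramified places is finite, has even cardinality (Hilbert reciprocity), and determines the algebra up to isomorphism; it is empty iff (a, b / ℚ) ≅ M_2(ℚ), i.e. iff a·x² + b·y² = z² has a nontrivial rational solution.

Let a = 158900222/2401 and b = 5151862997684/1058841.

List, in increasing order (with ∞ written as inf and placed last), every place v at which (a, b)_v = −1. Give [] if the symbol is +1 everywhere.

[2, 43]

(a, b) ≡ (1118, 29) mod (ℚ^×)²; places V = {2, 3, 7, 13, 29, 43, ∞}.
(a,b)_29: α=2, u≡23; β=3, v≡13 (mod 29); (23|29)=+1, (13|29)=+1; sign (−1)^0·+1^3·+1^2 = +1.
(a,b)_13: α=3, u≡8; β=4, v≡3 (mod 13); (8|13)=-1, (3|13)=+1; sign (−1)^0·-1^4·+1^3 = +1.
(a,b)_7: α=-4, u≡5; β=-6, v≡2 (mod 7); (5|7)=-1, (2|7)=+1; sign (−1)^0·-1^-6·+1^-4 = +1.
(a,b)_3: α=0, u≡2; β=-2, v≡2 (mod 3); (2|3)=-1, (2|3)=-1; sign (−1)^0·-1^-2·-1^0 = +1.
(a,b)_2: α=1, β=2; u≡7, v≡5 (mod 8); ε(u)ε(v)=1·0, αω(v)=1·1, βω(u)=2·0; sum ≡ 1  ⇒  -1.
(a,b)_∞: sgn(1118)=+, sgn(29)=+, so +1.
(a,b)_43: α=1, u≡34; β=2, v≡32 (mod 43); (34|43)=-1, (32|43)=-1; sign (−1)^0·-1^2·-1^1 = -1.
Ram(1118, 29) = {2, 43}; no ℚ_2-point on the conic.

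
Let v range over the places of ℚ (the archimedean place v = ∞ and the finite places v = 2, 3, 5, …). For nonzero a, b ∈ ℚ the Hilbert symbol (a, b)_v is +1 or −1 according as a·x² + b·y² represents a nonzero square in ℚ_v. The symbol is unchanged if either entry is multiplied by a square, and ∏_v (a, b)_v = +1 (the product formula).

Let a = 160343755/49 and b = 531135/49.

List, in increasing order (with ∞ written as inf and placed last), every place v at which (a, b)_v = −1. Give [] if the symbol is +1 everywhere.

[2, 5, 11, 13]

Mod squares: a ≡ 1325155, b ≡ 59015. Check v ∈ {∞, 2, 3, 5, 7, 11, 13, 19, 29, 37}.
v=13: a=13^1·(≡6), b=13^0·(≡2) mod 13; (6|13)=-1, (2|13)=-1; (−1)^{1·0·6}·(-1)^0·(-1)^1 = -1.
v=5: a=5^1·(≡4), b=5^1·(≡3) mod 5; (4|5)=+1, (3|5)=-1; (−1)^{1·1·2}·(+1)^1·(-1)^1 = -1.
v=37: a=37^1·(≡30), b=37^1·(≡3) mod 37; (30|37)=+1, (3|37)=+1; (−1)^{1·1·18}·(+1)^1·(+1)^1 = +1.
v=∞: 1325155 > 0 and 59015 > 0  ⇒  (a,b)_∞ = +1.
v=11: a=11^2·(≡8), b=11^1·(≡10) mod 11; (8|11)=-1, (10|11)=-1; (−1)^{2·1·5}·(-1)^1·(-1)^2 = -1.
v=7: a=7^-2·(≡5), b=7^-2·(≡3) mod 7; (5|7)=-1, (3|7)=-1; (−1)^{-2·-2·3}·(-1)^-2·(-1)^-2 = +1.
v=3: a=3^0·(≡1), b=3^2·(≡2) mod 3; (1|3)=+1, (2|3)=-1; (−1)^{0·2·1}·(+1)^2·(-1)^0 = +1.
v=29: a=29^1·(≡5), b=29^1·(≡24) mod 29; (5|29)=+1, (24|29)=+1; (−1)^{1·1·14}·(+1)^1·(+1)^1 = +1.
v=2: v_2(a)=0, v_2(b)=0; units ≡ 3, 7 (mod 8); ε·ε+αω+βω = 1·1+0·0+0·1 ≡ 1  ⇒  (a,b)_2 = -1.
v=19: a=19^1·(≡13), b=19^0·(≡6) mod 19; (13|19)=-1, (6|19)=+1; (−1)^{1·0·9}·(-1)^0·(+1)^1 = +1.
Ram(1325155, 59015) = {2, 5, 11, 13}; no ℚ_2-point on the conic.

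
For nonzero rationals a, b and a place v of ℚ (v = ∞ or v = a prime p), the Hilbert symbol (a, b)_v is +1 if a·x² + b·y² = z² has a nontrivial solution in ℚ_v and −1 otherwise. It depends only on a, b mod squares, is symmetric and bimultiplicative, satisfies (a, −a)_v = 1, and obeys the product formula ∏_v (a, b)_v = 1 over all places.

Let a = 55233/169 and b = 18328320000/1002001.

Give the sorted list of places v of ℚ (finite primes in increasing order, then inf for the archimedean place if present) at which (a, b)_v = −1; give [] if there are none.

[17, 37]

Mod squares: a ≡ 17, b ≡ 3182. Check v ∈ {∞, 2, 3, 5, 7, 11, 13, 17, 19, 37, 43}.
v=∞: 17 > 0 and 3182 > 0  ⇒  (a,b)_∞ = +1.
v=7: a=7^0·(≡3), b=7^-2·(≡2) mod 7; (3|7)=-1, (2|7)=+1; (−1)^{0·-2·3}·(-1)^-2·(+1)^0 = +1.
v=5: a=5^0·(≡2), b=5^4·(≡2) mod 5; (2|5)=-1, (2|5)=-1; (−1)^{0·4·2}·(-1)^4·(-1)^0 = +1.
v=37: a=37^0·(≡19), b=37^1·(≡1) mod 37; (19|37)=-1, (1|37)=+1; (−1)^{0·1·18}·(-1)^1·(+1)^0 = -1.
v=43: a=43^0·(≡36), b=43^1·(≡9) mod 43; (36|43)=+1, (9|43)=+1; (−1)^{0·1·21}·(+1)^1·(+1)^0 = +1.
v=13: a=13^-2·(≡9), b=13^-2·(≡3) mod 13; (9|13)=+1, (3|13)=+1; (−1)^{-2·-2·6}·(+1)^-2·(+1)^-2 = +1.
v=3: a=3^2·(≡2), b=3^2·(≡2) mod 3; (2|3)=-1, (2|3)=-1; (−1)^{2·2·1}·(-1)^2·(-1)^2 = +1.
v=19: a=19^2·(≡9), b=19^0·(≡9) mod 19; (9|19)=+1, (9|19)=+1; (−1)^{2·0·9}·(+1)^0·(+1)^2 = +1.
v=17: a=17^1·(≡15), b=17^0·(≡11) mod 17; (15|17)=+1, (11|17)=-1; (−1)^{1·0·8}·(+1)^0·(-1)^1 = -1.
v=2: v_2(a)=0, v_2(b)=11; units ≡ 1, 7 (mod 8); ε·ε+αω+βω = 0·1+0·0+11·0 ≡ 0  ⇒  (a,b)_2 = +1.
v=11: a=11^0·(≡6), b=11^-2·(≡5) mod 11; (6|11)=-1, (5|11)=+1; (−1)^{0·-2·5}·(-1)^-2·(+1)^0 = +1.
(17, 3182 / ℚ) ramifies at {17, 37}: a division algebra.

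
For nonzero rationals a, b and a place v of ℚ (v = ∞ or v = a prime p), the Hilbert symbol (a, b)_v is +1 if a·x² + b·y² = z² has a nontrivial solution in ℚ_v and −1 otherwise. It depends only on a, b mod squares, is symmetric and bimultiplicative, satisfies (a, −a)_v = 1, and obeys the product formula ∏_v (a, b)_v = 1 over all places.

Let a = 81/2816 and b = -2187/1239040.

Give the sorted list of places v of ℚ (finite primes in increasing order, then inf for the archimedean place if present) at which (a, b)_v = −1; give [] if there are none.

(a, b) ≡ (11, -30) mod (ℚ^×)²; places V = {2, 3, 5, 11, ∞}.
(a,b)_∞: sgn(11)=+, sgn(-30)=−, so +1.
(a,b)_2: α=-8, β=-11; u≡3, v≡1 (mod 8); ε(u)ε(v)=1·0, αω(v)=-8·0, βω(u)=-11·1; sum ≡ 1  ⇒  -1.
(a,b)_11: α=-1, u≡5; β=-2, v≡9 (mod 11); (5|11)=+1, (9|11)=+1; sign (−1)^0·+1^-2·+1^-1 = +1.
(a,b)_5: α=0, u≡1; β=-1, v≡1 (mod 5); (1|5)=+1, (1|5)=+1; sign (−1)^0·+1^-1·+1^0 = +1.
(a,b)_3: α=4, u≡2; β=7, v≡2 (mod 3); (2|3)=-1, (2|3)=-1; sign (−1)^0·-1^7·-1^4 = -1.
Ram(11, -30) = {2, 3}; no ℚ_2-point on the conic.

[2, 3]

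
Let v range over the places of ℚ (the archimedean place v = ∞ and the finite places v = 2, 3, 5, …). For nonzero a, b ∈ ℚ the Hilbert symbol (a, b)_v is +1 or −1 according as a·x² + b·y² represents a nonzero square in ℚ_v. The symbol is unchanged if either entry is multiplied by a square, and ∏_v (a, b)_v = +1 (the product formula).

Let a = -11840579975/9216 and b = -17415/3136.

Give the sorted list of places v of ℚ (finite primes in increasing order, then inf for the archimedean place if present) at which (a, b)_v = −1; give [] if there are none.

(a, b) ≡ (-256151, -215) mod (ℚ^×)²; places V = {2, 3, 5, 7, 23, 37, 43, ∞}.
(a,b)_3: α=-2, u≡1; β=4, v≡1 (mod 3); (1|3)=+1, (1|3)=+1; sign (−1)^0·+1^4·+1^-2 = +1.
(a,b)_∞: sgn(-256151)=−, sgn(-215)=−, so -1.
(a,b)_23: α=1, u≡3; β=0, v≡11 (mod 23); (3|23)=+1, (11|23)=-1; sign (−1)^0·+1^0·-1^1 = -1.
(a,b)_43: α=3, u≡5; β=1, v≡6 (mod 43); (5|43)=-1, (6|43)=+1; sign (−1)^1·-1^1·+1^3 = +1.
(a,b)_2: α=-10, β=-6; u≡1, v≡1 (mod 8); ε(u)ε(v)=0·0, αω(v)=-10·0, βω(u)=-6·0; sum ≡ 0  ⇒  +1.
(a,b)_37: α=1, u≡21; β=0, v≡11 (mod 37); (21|37)=+1, (11|37)=+1; sign (−1)^0·+1^0·+1^1 = +1.
(a,b)_5: α=2, u≡1; β=1, v≡2 (mod 5); (1|5)=+1, (2|5)=-1; sign (−1)^0·+1^1·-1^2 = +1.
(a,b)_7: α=1, u≡3; β=-2, v≡1 (mod 7); (3|7)=-1, (1|7)=+1; sign (−1)^0·-1^-2·+1^1 = +1.
Ram(-256151, -215) = {23, ∞}; no ℚ_23-point on the conic.

[23, inf]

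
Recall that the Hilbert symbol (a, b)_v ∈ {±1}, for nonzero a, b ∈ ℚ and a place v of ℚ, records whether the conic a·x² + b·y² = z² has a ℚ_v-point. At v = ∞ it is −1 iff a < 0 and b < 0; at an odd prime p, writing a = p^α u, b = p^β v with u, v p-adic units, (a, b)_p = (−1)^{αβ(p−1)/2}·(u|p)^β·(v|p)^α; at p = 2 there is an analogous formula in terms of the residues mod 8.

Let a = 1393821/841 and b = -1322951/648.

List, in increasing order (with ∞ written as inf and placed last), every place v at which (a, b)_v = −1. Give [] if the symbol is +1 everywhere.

Mod squares: a ≡ 429, b ≡ -1102. Check v ∈ {∞, 2, 3, 7, 11, 13, 19, 29}.
v=2: v_2(a)=0, v_2(b)=-3; units ≡ 5, 1 (mod 8); ε·ε+αω+βω = 0·0+0·0+-3·1 ≡ 1  ⇒  (a,b)_2 = -1.
v=29: a=29^-2·(≡23), b=29^1·(≡23) mod 29; (23|29)=+1, (23|29)=+1; (−1)^{-2·1·14}·(+1)^1·(+1)^-2 = +1.
v=19: a=19^2·(≡16), b=19^1·(≡3) mod 19; (16|19)=+1, (3|19)=-1; (−1)^{2·1·9}·(+1)^1·(-1)^2 = +1.
v=7: a=7^0·(≡2), b=7^4·(≡4) mod 7; (2|7)=+1, (4|7)=+1; (−1)^{0·4·3}·(+1)^4·(+1)^0 = +1.
v=13: a=13^1·(≡5), b=13^0·(≡3) mod 13; (5|13)=-1, (3|13)=+1; (−1)^{1·0·6}·(-1)^0·(+1)^1 = +1.
v=∞: 429 > 0 and -1102 < 0  ⇒  (a,b)_∞ = +1.
v=11: a=11^1·(≡7), b=11^0·(≡3) mod 11; (7|11)=-1, (3|11)=+1; (−1)^{1·0·5}·(-1)^0·(+1)^1 = +1.
v=3: a=3^3·(≡2), b=3^-4·(≡2) mod 3; (2|3)=-1, (2|3)=-1; (−1)^{3·-4·1}·(-1)^-4·(-1)^3 = -1.
|Ram(429, -1102)| = 2, even; anisotropic at {2, 3}.

[2, 3]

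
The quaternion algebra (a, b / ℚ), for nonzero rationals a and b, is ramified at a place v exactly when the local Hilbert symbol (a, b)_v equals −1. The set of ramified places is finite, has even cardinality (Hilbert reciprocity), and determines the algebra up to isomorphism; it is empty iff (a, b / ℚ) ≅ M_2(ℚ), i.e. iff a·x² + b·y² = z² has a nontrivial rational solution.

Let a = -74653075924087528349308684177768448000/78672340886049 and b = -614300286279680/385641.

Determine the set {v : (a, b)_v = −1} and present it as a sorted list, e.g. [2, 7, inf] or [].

(a, b) ≡ (-8645, -1430) mod (ℚ^×)²; places V = {2, 3, 5, 7, 11, 13, 19, 23, ∞}.
(a,b)_19: α=5, u≡4; β=2, v≡8 (mod 19); (4|19)=+1, (8|19)=-1; sign (−1)^0·+1^2·-1^5 = -1.
(a,b)_11: α=4, u≡5; β=3, v≡6 (mod 11); (5|11)=+1, (6|11)=-1; sign (−1)^0·+1^3·-1^4 = +1.
(a,b)_5: α=3, u≡4; β=1, v≡4 (mod 5); (4|5)=+1, (4|5)=+1; sign (−1)^0·+1^1·+1^3 = +1.
(a,b)_7: α=9, u≡4; β=4, v≡3 (mod 7); (4|7)=+1, (3|7)=-1; sign (−1)^0·+1^4·-1^9 = -1.
(a,b)_13: α=5, u≡5; β=1, v≡7 (mod 13); (5|13)=-1, (7|13)=-1; sign (−1)^0·-1^1·-1^5 = +1.
(a,b)_3: α=-12, u≡1; β=-6, v≡1 (mod 3); (1|3)=+1, (1|3)=+1; sign (−1)^0·+1^-6·+1^-12 = +1.
(a,b)_23: α=-6, u≡18; β=-2, v≡5 (mod 23); (18|23)=+1, (5|23)=-1; sign (−1)^0·+1^-2·-1^-6 = +1.
(a,b)_∞: sgn(-8645)=−, sgn(-1430)=−, so -1.
(a,b)_2: α=40, β=13; u≡3, v≡5 (mod 8); ε(u)ε(v)=1·0, αω(v)=40·1, βω(u)=13·1; sum ≡ 1  ⇒  -1.
Ram(-8645, -1430) = {2, 7, 19, ∞}; no ℚ_2-point on the conic.

[2, 7, 19, inf]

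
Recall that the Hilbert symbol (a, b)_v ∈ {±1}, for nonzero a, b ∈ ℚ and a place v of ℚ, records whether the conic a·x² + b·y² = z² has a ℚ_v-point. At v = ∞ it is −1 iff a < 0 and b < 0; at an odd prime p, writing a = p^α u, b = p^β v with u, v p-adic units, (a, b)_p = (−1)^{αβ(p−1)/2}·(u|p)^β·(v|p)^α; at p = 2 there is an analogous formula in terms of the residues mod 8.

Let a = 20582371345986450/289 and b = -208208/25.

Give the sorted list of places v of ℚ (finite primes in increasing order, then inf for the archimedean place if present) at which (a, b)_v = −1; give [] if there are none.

[2, 7]

Mod squares: a ≡ 2002, b ≡ -77. Check v ∈ {∞, 2, 3, 5, 7, 11, 13, 17, 29}.
v=2: v_2(a)=1, v_2(b)=4; units ≡ 1, 3 (mod 8); ε·ε+αω+βω = 0·1+1·1+4·0 ≡ 1  ⇒  (a,b)_2 = -1.
v=17: a=17^-2·(≡1), b=17^0·(≡1) mod 17; (1|17)=+1, (1|17)=+1; (−1)^{-2·0·8}·(+1)^0·(+1)^-2 = +1.
v=3: a=3^10·(≡1), b=3^0·(≡1) mod 3; (1|3)=+1, (1|3)=+1; (−1)^{10·0·1}·(+1)^0·(+1)^10 = +1.
v=∞: 2002 > 0 and -77 < 0  ⇒  (a,b)_∞ = +1.
v=5: a=5^2·(≡2), b=5^-2·(≡2) mod 5; (2|5)=-1, (2|5)=-1; (−1)^{2·-2·2}·(-1)^-2·(-1)^2 = +1.
v=13: a=13^3·(≡11), b=13^2·(≡10) mod 13; (11|13)=-1, (10|13)=+1; (−1)^{3·2·6}·(-1)^2·(+1)^3 = +1.
v=11: a=11^1·(≡6), b=11^1·(≡1) mod 11; (6|11)=-1, (1|11)=+1; (−1)^{1·1·5}·(-1)^1·(+1)^1 = +1.
v=29: a=29^2·(≡1), b=29^0·(≡26) mod 29; (1|29)=+1, (26|29)=-1; (−1)^{2·0·14}·(+1)^0·(-1)^2 = +1.
v=7: a=7^3·(≡6), b=7^1·(≡5) mod 7; (6|7)=-1, (5|7)=-1; (−1)^{3·1·3}·(-1)^1·(-1)^3 = -1.
(2002, -77 / ℚ) ramifies at {2, 7}: a division algebra.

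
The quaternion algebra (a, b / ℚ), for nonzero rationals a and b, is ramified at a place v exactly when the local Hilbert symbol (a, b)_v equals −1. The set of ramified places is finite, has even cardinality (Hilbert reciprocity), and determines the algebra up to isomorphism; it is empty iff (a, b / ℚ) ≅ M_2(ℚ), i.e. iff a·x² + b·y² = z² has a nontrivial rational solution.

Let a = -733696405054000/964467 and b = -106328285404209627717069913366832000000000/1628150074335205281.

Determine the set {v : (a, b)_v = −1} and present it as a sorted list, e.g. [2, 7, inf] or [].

Mod squares: a ≡ -345, b ≡ -3230. Check v ∈ {∞, 2, 3, 5, 7, 17, 19, 23}.
v=17: a=17^4·(≡14), b=17^11·(≡14) mod 17; (14|17)=-1, (14|17)=-1; (−1)^{4·11·8}·(-1)^11·(-1)^4 = -1.
v=23: a=23^3·(≡16), b=23^8·(≡13) mod 23; (16|23)=+1, (13|23)=+1; (−1)^{3·8·11}·(+1)^8·(+1)^3 = +1.
v=3: a=3^-9·(≡2), b=3^-24·(≡1) mod 3; (2|3)=-1, (1|3)=+1; (−1)^{-9·-24·1}·(-1)^-24·(+1)^-9 = +1.
v=5: a=5^3·(≡4), b=5^9·(≡1) mod 5; (4|5)=+1, (1|5)=+1; (−1)^{3·9·2}·(+1)^9·(+1)^3 = +1.
v=7: a=7^-2·(≡3), b=7^-8·(≡1) mod 7; (3|7)=-1, (1|7)=+1; (−1)^{-2·-8·3}·(-1)^-8·(+1)^-2 = +1.
v=2: v_2(a)=4, v_2(b)=13; units ≡ 7, 1 (mod 8); ε·ε+αω+βω = 1·0+4·0+13·0 ≡ 0  ⇒  (a,b)_2 = +1.
v=∞: -345 < 0 and -3230 < 0  ⇒  (a,b)_∞ = -1.
v=19: a=19^2·(≡6), b=19^5·(≡16) mod 19; (6|19)=+1, (16|19)=+1; (−1)^{2·5·9}·(+1)^5·(+1)^2 = +1.
|Ram(-345, -3230)| = 2, even; anisotropic at {17, ∞}.

[17, inf]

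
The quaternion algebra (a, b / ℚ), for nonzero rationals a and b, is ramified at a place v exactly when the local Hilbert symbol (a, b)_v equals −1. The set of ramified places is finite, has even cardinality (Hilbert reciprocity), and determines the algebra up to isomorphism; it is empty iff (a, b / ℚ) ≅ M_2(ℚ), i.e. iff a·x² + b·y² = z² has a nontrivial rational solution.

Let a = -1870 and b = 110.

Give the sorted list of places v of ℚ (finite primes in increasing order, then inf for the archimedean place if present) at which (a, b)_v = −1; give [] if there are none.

(a, b) ≡ (-1870, 110) mod (ℚ^×)²; places V = {2, 5, 11, 17, ∞}.
(a,b)_11: α=1, u≡6; β=1, v≡10 (mod 11); (6|11)=-1, (10|11)=-1; sign (−1)^1·-1^1·-1^1 = -1.
(a,b)_∞: sgn(-1870)=−, sgn(110)=+, so +1.
(a,b)_17: α=1, u≡9; β=0, v≡8 (mod 17); (9|17)=+1, (8|17)=+1; sign (−1)^0·+1^0·+1^1 = +1.
(a,b)_2: α=1, β=1; u≡1, v≡7 (mod 8); ε(u)ε(v)=0·1, αω(v)=1·0, βω(u)=1·0; sum ≡ 0  ⇒  +1.
(a,b)_5: α=1, u≡1; β=1, v≡2 (mod 5); (1|5)=+1, (2|5)=-1; sign (−1)^0·+1^1·-1^1 = -1.
|Ram(-1870, 110)| = 2, even; anisotropic at {5, 11}.

[5, 11]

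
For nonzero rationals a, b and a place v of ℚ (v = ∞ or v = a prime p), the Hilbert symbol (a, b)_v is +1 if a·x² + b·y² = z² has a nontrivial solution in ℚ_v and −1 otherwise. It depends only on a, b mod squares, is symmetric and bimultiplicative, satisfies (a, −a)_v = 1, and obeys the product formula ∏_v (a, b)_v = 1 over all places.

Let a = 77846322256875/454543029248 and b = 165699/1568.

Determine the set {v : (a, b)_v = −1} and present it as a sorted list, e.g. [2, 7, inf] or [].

[2, 3]

(a, b) ≡ (3927, 102) mod (ℚ^×)²; places V = {2, 3, 5, 7, 11, 17, 19, ∞}.
(a,b)_2: α=-10, β=-5; u≡7, v≡3 (mod 8); ε(u)ε(v)=1·1, αω(v)=-10·1, βω(u)=-5·0; sum ≡ 1  ⇒  -1.
(a,b)_7: α=-9, u≡4; β=-2, v≡4 (mod 7); (4|7)=+1, (4|7)=+1; sign (−1)^0·+1^-2·+1^-9 = +1.
(a,b)_3: α=5, u≡1; β=3, v≡1 (mod 3); (1|3)=+1, (1|3)=+1; sign (−1)^1·+1^3·+1^5 = -1.
(a,b)_11: α=-1, u≡5; β=0, v≡1 (mod 11); (5|11)=+1, (1|11)=+1; sign (−1)^0·+1^0·+1^-1 = +1.
(a,b)_19: α=2, u≡3; β=2, v≡6 (mod 19); (3|19)=-1, (6|19)=+1; sign (−1)^0·-1^2·+1^2 = +1.
(a,b)_5: α=4, u≡2; β=0, v≡3 (mod 5); (2|5)=-1, (3|5)=-1; sign (−1)^0·-1^0·-1^4 = +1.
(a,b)_17: α=5, u≡6; β=1, v≡10 (mod 17); (6|17)=-1, (10|17)=-1; sign (−1)^0·-1^1·-1^5 = +1.
(a,b)_∞: sgn(3927)=+, sgn(102)=+, so +1.
Ram(3927, 102) = {2, 3}; no ℚ_2-point on the conic.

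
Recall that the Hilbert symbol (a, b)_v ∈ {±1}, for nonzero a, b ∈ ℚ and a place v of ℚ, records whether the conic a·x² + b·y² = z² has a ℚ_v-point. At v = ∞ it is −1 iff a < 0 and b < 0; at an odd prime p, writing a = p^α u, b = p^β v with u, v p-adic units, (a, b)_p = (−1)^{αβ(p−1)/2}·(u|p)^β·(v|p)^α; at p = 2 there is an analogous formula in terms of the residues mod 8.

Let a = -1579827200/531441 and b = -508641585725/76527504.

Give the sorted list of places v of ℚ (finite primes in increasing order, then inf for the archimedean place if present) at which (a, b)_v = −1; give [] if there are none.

[2, inf]

Mod squares: a ≡ -3857, b ≡ -50141. Check v ∈ {∞, 2, 3, 5, 7, 13, 19, 29}.
v=19: a=19^1·(≡11), b=19^1·(≡14) mod 19; (11|19)=+1, (14|19)=-1; (−1)^{1·1·9}·(+1)^1·(-1)^1 = +1.
v=7: a=7^1·(≡4), b=7^5·(≡5) mod 7; (4|7)=+1, (5|7)=-1; (−1)^{1·5·3}·(+1)^5·(-1)^1 = +1.
v=3: a=3^-12·(≡1), b=3^-14·(≡1) mod 3; (1|3)=+1, (1|3)=+1; (−1)^{-12·-14·1}·(+1)^-14·(+1)^-12 = +1.
v=13: a=13^0·(≡10), b=13^3·(≡3) mod 13; (10|13)=+1, (3|13)=+1; (−1)^{0·3·6}·(+1)^3·(+1)^0 = +1.
v=∞: -3857 < 0 and -50141 < 0  ⇒  (a,b)_∞ = -1.
v=5: a=5^2·(≡2), b=5^2·(≡4) mod 5; (2|5)=-1, (4|5)=+1; (−1)^{2·2·2}·(-1)^2·(+1)^2 = +1.
v=29: a=29^1·(≡3), b=29^1·(≡10) mod 29; (3|29)=-1, (10|29)=-1; (−1)^{1·1·14}·(-1)^1·(-1)^1 = +1.
v=2: v_2(a)=14, v_2(b)=-4; units ≡ 7, 3 (mod 8); ε·ε+αω+βω = 1·1+14·1+-4·0 ≡ 1  ⇒  (a,b)_2 = -1.
|Ram(-3857, -50141)| = 2, even; anisotropic at {2, ∞}.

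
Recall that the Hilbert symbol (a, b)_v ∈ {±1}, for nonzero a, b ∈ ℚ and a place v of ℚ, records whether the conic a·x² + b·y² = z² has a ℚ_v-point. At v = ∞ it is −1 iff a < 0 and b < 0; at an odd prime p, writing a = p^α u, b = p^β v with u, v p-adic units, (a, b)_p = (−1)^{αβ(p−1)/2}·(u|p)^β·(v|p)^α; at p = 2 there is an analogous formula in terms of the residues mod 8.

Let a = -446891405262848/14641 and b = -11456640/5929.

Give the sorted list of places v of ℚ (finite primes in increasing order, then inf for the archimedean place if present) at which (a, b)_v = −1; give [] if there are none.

(a, b) ≡ (-1547, -2210) mod (ℚ^×)²; places V = {2, 3, 5, 7, 11, 13, 17, 19, ∞}.
(a,b)_11: α=-4, u≡4; β=-2, v≡5 (mod 11); (4|11)=+1, (5|11)=+1; sign (−1)^0·+1^-2·+1^-4 = +1.
(a,b)_7: α=1, u≡3; β=-2, v≡4 (mod 7); (3|7)=-1, (4|7)=+1; sign (−1)^0·-1^-2·+1^1 = +1.
(a,b)_∞: sgn(-1547)=−, sgn(-2210)=−, so -1.
(a,b)_5: α=0, u≡2; β=1, v≡3 (mod 5); (2|5)=-1, (3|5)=-1; sign (−1)^0·-1^1·-1^0 = -1.
(a,b)_2: α=14, β=7; u≡5, v≡7 (mod 8); ε(u)ε(v)=0·1, αω(v)=14·0, βω(u)=7·1; sum ≡ 1  ⇒  -1.
(a,b)_3: α=0, u≡1; β=4, v≡1 (mod 3); (1|3)=+1, (1|3)=+1; sign (−1)^0·+1^4·+1^0 = +1.
(a,b)_13: α=3, u≡11; β=1, v≡3 (mod 13); (11|13)=-1, (3|13)=+1; sign (−1)^0·-1^1·+1^3 = -1.
(a,b)_17: α=3, u≡10; β=1, v≡10 (mod 17); (10|17)=-1, (10|17)=-1; sign (−1)^0·-1^1·-1^3 = +1.
(a,b)_19: α=2, u≡9; β=0, v≡18 (mod 19); (9|19)=+1, (18|19)=-1; sign (−1)^0·+1^0·-1^2 = +1.
|Ram(-1547, -2210)| = 4, even; anisotropic at {2, 5, 13, ∞}.

[2, 5, 13, inf]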